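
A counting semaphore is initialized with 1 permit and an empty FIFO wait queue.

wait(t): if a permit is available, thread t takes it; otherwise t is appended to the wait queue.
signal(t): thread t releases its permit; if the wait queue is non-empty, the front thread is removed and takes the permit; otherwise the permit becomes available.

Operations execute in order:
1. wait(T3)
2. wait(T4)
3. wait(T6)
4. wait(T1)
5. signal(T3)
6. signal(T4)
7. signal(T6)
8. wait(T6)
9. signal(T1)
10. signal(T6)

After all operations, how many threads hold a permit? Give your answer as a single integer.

Step 1: wait(T3) -> count=0 queue=[] holders={T3}
Step 2: wait(T4) -> count=0 queue=[T4] holders={T3}
Step 3: wait(T6) -> count=0 queue=[T4,T6] holders={T3}
Step 4: wait(T1) -> count=0 queue=[T4,T6,T1] holders={T3}
Step 5: signal(T3) -> count=0 queue=[T6,T1] holders={T4}
Step 6: signal(T4) -> count=0 queue=[T1] holders={T6}
Step 7: signal(T6) -> count=0 queue=[] holders={T1}
Step 8: wait(T6) -> count=0 queue=[T6] holders={T1}
Step 9: signal(T1) -> count=0 queue=[] holders={T6}
Step 10: signal(T6) -> count=1 queue=[] holders={none}
Final holders: {none} -> 0 thread(s)

Answer: 0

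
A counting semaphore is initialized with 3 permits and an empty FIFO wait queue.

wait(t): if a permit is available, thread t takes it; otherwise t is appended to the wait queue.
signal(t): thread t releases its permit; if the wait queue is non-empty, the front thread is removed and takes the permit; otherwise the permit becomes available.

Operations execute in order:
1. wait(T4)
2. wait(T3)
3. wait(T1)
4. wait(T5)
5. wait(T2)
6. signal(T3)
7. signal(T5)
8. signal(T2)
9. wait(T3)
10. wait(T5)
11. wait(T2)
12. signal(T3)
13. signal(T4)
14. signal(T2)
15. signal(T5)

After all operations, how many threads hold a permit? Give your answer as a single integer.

Step 1: wait(T4) -> count=2 queue=[] holders={T4}
Step 2: wait(T3) -> count=1 queue=[] holders={T3,T4}
Step 3: wait(T1) -> count=0 queue=[] holders={T1,T3,T4}
Step 4: wait(T5) -> count=0 queue=[T5] holders={T1,T3,T4}
Step 5: wait(T2) -> count=0 queue=[T5,T2] holders={T1,T3,T4}
Step 6: signal(T3) -> count=0 queue=[T2] holders={T1,T4,T5}
Step 7: signal(T5) -> count=0 queue=[] holders={T1,T2,T4}
Step 8: signal(T2) -> count=1 queue=[] holders={T1,T4}
Step 9: wait(T3) -> count=0 queue=[] holders={T1,T3,T4}
Step 10: wait(T5) -> count=0 queue=[T5] holders={T1,T3,T4}
Step 11: wait(T2) -> count=0 queue=[T5,T2] holders={T1,T3,T4}
Step 12: signal(T3) -> count=0 queue=[T2] holders={T1,T4,T5}
Step 13: signal(T4) -> count=0 queue=[] holders={T1,T2,T5}
Step 14: signal(T2) -> count=1 queue=[] holders={T1,T5}
Step 15: signal(T5) -> count=2 queue=[] holders={T1}
Final holders: {T1} -> 1 thread(s)

Answer: 1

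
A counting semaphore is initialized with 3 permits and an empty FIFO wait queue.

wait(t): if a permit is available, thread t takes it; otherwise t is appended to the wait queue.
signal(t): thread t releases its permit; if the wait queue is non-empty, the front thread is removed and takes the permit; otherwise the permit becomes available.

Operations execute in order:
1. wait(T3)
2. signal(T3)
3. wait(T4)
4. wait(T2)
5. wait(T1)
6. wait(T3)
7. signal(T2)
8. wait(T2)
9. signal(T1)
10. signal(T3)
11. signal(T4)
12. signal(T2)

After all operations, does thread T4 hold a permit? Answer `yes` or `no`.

Step 1: wait(T3) -> count=2 queue=[] holders={T3}
Step 2: signal(T3) -> count=3 queue=[] holders={none}
Step 3: wait(T4) -> count=2 queue=[] holders={T4}
Step 4: wait(T2) -> count=1 queue=[] holders={T2,T4}
Step 5: wait(T1) -> count=0 queue=[] holders={T1,T2,T4}
Step 6: wait(T3) -> count=0 queue=[T3] holders={T1,T2,T4}
Step 7: signal(T2) -> count=0 queue=[] holders={T1,T3,T4}
Step 8: wait(T2) -> count=0 queue=[T2] holders={T1,T3,T4}
Step 9: signal(T1) -> count=0 queue=[] holders={T2,T3,T4}
Step 10: signal(T3) -> count=1 queue=[] holders={T2,T4}
Step 11: signal(T4) -> count=2 queue=[] holders={T2}
Step 12: signal(T2) -> count=3 queue=[] holders={none}
Final holders: {none} -> T4 not in holders

Answer: no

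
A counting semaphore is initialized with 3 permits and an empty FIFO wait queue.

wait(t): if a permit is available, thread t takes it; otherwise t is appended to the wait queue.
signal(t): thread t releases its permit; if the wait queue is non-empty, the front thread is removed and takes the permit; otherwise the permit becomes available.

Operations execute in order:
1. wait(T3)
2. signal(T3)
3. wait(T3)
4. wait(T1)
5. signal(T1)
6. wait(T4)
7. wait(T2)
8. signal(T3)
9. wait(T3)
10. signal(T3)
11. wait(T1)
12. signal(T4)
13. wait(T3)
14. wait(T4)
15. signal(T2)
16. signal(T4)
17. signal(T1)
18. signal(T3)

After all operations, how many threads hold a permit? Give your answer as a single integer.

Step 1: wait(T3) -> count=2 queue=[] holders={T3}
Step 2: signal(T3) -> count=3 queue=[] holders={none}
Step 3: wait(T3) -> count=2 queue=[] holders={T3}
Step 4: wait(T1) -> count=1 queue=[] holders={T1,T3}
Step 5: signal(T1) -> count=2 queue=[] holders={T3}
Step 6: wait(T4) -> count=1 queue=[] holders={T3,T4}
Step 7: wait(T2) -> count=0 queue=[] holders={T2,T3,T4}
Step 8: signal(T3) -> count=1 queue=[] holders={T2,T4}
Step 9: wait(T3) -> count=0 queue=[] holders={T2,T3,T4}
Step 10: signal(T3) -> count=1 queue=[] holders={T2,T4}
Step 11: wait(T1) -> count=0 queue=[] holders={T1,T2,T4}
Step 12: signal(T4) -> count=1 queue=[] holders={T1,T2}
Step 13: wait(T3) -> count=0 queue=[] holders={T1,T2,T3}
Step 14: wait(T4) -> count=0 queue=[T4] holders={T1,T2,T3}
Step 15: signal(T2) -> count=0 queue=[] holders={T1,T3,T4}
Step 16: signal(T4) -> count=1 queue=[] holders={T1,T3}
Step 17: signal(T1) -> count=2 queue=[] holders={T3}
Step 18: signal(T3) -> count=3 queue=[] holders={none}
Final holders: {none} -> 0 thread(s)

Answer: 0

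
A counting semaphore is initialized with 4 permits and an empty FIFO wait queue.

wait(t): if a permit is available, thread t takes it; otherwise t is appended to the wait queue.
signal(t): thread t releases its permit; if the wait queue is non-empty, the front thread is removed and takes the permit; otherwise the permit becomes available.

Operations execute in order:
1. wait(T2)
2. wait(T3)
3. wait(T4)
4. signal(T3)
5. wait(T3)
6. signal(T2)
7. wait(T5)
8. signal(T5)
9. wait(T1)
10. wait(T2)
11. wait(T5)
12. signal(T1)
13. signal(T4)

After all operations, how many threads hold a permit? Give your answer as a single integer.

Answer: 3

Derivation:
Step 1: wait(T2) -> count=3 queue=[] holders={T2}
Step 2: wait(T3) -> count=2 queue=[] holders={T2,T3}
Step 3: wait(T4) -> count=1 queue=[] holders={T2,T3,T4}
Step 4: signal(T3) -> count=2 queue=[] holders={T2,T4}
Step 5: wait(T3) -> count=1 queue=[] holders={T2,T3,T4}
Step 6: signal(T2) -> count=2 queue=[] holders={T3,T4}
Step 7: wait(T5) -> count=1 queue=[] holders={T3,T4,T5}
Step 8: signal(T5) -> count=2 queue=[] holders={T3,T4}
Step 9: wait(T1) -> count=1 queue=[] holders={T1,T3,T4}
Step 10: wait(T2) -> count=0 queue=[] holders={T1,T2,T3,T4}
Step 11: wait(T5) -> count=0 queue=[T5] holders={T1,T2,T3,T4}
Step 12: signal(T1) -> count=0 queue=[] holders={T2,T3,T4,T5}
Step 13: signal(T4) -> count=1 queue=[] holders={T2,T3,T5}
Final holders: {T2,T3,T5} -> 3 thread(s)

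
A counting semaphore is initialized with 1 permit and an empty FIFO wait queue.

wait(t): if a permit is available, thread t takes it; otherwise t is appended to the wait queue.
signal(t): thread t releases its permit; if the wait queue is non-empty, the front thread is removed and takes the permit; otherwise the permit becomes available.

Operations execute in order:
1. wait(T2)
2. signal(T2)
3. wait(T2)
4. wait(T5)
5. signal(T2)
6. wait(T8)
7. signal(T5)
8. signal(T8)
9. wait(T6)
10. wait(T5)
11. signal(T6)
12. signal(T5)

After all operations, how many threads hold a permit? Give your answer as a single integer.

Answer: 0

Derivation:
Step 1: wait(T2) -> count=0 queue=[] holders={T2}
Step 2: signal(T2) -> count=1 queue=[] holders={none}
Step 3: wait(T2) -> count=0 queue=[] holders={T2}
Step 4: wait(T5) -> count=0 queue=[T5] holders={T2}
Step 5: signal(T2) -> count=0 queue=[] holders={T5}
Step 6: wait(T8) -> count=0 queue=[T8] holders={T5}
Step 7: signal(T5) -> count=0 queue=[] holders={T8}
Step 8: signal(T8) -> count=1 queue=[] holders={none}
Step 9: wait(T6) -> count=0 queue=[] holders={T6}
Step 10: wait(T5) -> count=0 queue=[T5] holders={T6}
Step 11: signal(T6) -> count=0 queue=[] holders={T5}
Step 12: signal(T5) -> count=1 queue=[] holders={none}
Final holders: {none} -> 0 thread(s)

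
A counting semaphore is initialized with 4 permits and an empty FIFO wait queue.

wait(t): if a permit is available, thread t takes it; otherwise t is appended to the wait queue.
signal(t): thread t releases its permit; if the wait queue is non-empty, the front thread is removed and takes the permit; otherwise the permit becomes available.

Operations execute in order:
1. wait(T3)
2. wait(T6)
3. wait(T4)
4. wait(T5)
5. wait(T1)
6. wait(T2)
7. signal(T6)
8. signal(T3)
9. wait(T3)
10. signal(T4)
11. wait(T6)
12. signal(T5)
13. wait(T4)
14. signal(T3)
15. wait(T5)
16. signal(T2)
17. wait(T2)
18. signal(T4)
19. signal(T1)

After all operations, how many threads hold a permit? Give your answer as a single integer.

Answer: 3

Derivation:
Step 1: wait(T3) -> count=3 queue=[] holders={T3}
Step 2: wait(T6) -> count=2 queue=[] holders={T3,T6}
Step 3: wait(T4) -> count=1 queue=[] holders={T3,T4,T6}
Step 4: wait(T5) -> count=0 queue=[] holders={T3,T4,T5,T6}
Step 5: wait(T1) -> count=0 queue=[T1] holders={T3,T4,T5,T6}
Step 6: wait(T2) -> count=0 queue=[T1,T2] holders={T3,T4,T5,T6}
Step 7: signal(T6) -> count=0 queue=[T2] holders={T1,T3,T4,T5}
Step 8: signal(T3) -> count=0 queue=[] holders={T1,T2,T4,T5}
Step 9: wait(T3) -> count=0 queue=[T3] holders={T1,T2,T4,T5}
Step 10: signal(T4) -> count=0 queue=[] holders={T1,T2,T3,T5}
Step 11: wait(T6) -> count=0 queue=[T6] holders={T1,T2,T3,T5}
Step 12: signal(T5) -> count=0 queue=[] holders={T1,T2,T3,T6}
Step 13: wait(T4) -> count=0 queue=[T4] holders={T1,T2,T3,T6}
Step 14: signal(T3) -> count=0 queue=[] holders={T1,T2,T4,T6}
Step 15: wait(T5) -> count=0 queue=[T5] holders={T1,T2,T4,T6}
Step 16: signal(T2) -> count=0 queue=[] holders={T1,T4,T5,T6}
Step 17: wait(T2) -> count=0 queue=[T2] holders={T1,T4,T5,T6}
Step 18: signal(T4) -> count=0 queue=[] holders={T1,T2,T5,T6}
Step 19: signal(T1) -> count=1 queue=[] holders={T2,T5,T6}
Final holders: {T2,T5,T6} -> 3 thread(s)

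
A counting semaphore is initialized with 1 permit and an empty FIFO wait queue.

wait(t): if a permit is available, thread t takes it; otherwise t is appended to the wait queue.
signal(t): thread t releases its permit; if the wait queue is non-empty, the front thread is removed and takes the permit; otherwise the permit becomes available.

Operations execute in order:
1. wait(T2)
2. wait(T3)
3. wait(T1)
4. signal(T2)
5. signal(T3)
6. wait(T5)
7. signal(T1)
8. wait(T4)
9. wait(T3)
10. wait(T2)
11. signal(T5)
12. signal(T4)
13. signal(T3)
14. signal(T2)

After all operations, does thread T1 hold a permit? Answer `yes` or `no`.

Step 1: wait(T2) -> count=0 queue=[] holders={T2}
Step 2: wait(T3) -> count=0 queue=[T3] holders={T2}
Step 3: wait(T1) -> count=0 queue=[T3,T1] holders={T2}
Step 4: signal(T2) -> count=0 queue=[T1] holders={T3}
Step 5: signal(T3) -> count=0 queue=[] holders={T1}
Step 6: wait(T5) -> count=0 queue=[T5] holders={T1}
Step 7: signal(T1) -> count=0 queue=[] holders={T5}
Step 8: wait(T4) -> count=0 queue=[T4] holders={T5}
Step 9: wait(T3) -> count=0 queue=[T4,T3] holders={T5}
Step 10: wait(T2) -> count=0 queue=[T4,T3,T2] holders={T5}
Step 11: signal(T5) -> count=0 queue=[T3,T2] holders={T4}
Step 12: signal(T4) -> count=0 queue=[T2] holders={T3}
Step 13: signal(T3) -> count=0 queue=[] holders={T2}
Step 14: signal(T2) -> count=1 queue=[] holders={none}
Final holders: {none} -> T1 not in holders

Answer: no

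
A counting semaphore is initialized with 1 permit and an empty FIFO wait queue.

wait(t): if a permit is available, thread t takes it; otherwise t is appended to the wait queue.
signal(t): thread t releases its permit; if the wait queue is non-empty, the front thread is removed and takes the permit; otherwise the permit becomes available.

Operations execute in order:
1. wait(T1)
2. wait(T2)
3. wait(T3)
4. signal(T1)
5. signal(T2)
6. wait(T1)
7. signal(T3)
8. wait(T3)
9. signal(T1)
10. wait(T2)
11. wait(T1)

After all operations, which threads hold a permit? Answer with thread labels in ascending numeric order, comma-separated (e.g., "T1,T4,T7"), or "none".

Answer: T3

Derivation:
Step 1: wait(T1) -> count=0 queue=[] holders={T1}
Step 2: wait(T2) -> count=0 queue=[T2] holders={T1}
Step 3: wait(T3) -> count=0 queue=[T2,T3] holders={T1}
Step 4: signal(T1) -> count=0 queue=[T3] holders={T2}
Step 5: signal(T2) -> count=0 queue=[] holders={T3}
Step 6: wait(T1) -> count=0 queue=[T1] holders={T3}
Step 7: signal(T3) -> count=0 queue=[] holders={T1}
Step 8: wait(T3) -> count=0 queue=[T3] holders={T1}
Step 9: signal(T1) -> count=0 queue=[] holders={T3}
Step 10: wait(T2) -> count=0 queue=[T2] holders={T3}
Step 11: wait(T1) -> count=0 queue=[T2,T1] holders={T3}
Final holders: T3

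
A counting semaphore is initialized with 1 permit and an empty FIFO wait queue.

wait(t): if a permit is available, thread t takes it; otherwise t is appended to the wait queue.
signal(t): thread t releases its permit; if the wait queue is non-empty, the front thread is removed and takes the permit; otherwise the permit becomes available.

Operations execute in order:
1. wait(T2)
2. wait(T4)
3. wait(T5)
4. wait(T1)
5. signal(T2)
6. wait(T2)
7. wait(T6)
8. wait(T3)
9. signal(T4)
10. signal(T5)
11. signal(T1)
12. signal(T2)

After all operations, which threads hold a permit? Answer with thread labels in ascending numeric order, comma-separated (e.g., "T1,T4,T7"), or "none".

Step 1: wait(T2) -> count=0 queue=[] holders={T2}
Step 2: wait(T4) -> count=0 queue=[T4] holders={T2}
Step 3: wait(T5) -> count=0 queue=[T4,T5] holders={T2}
Step 4: wait(T1) -> count=0 queue=[T4,T5,T1] holders={T2}
Step 5: signal(T2) -> count=0 queue=[T5,T1] holders={T4}
Step 6: wait(T2) -> count=0 queue=[T5,T1,T2] holders={T4}
Step 7: wait(T6) -> count=0 queue=[T5,T1,T2,T6] holders={T4}
Step 8: wait(T3) -> count=0 queue=[T5,T1,T2,T6,T3] holders={T4}
Step 9: signal(T4) -> count=0 queue=[T1,T2,T6,T3] holders={T5}
Step 10: signal(T5) -> count=0 queue=[T2,T6,T3] holders={T1}
Step 11: signal(T1) -> count=0 queue=[T6,T3] holders={T2}
Step 12: signal(T2) -> count=0 queue=[T3] holders={T6}
Final holders: T6

Answer: T6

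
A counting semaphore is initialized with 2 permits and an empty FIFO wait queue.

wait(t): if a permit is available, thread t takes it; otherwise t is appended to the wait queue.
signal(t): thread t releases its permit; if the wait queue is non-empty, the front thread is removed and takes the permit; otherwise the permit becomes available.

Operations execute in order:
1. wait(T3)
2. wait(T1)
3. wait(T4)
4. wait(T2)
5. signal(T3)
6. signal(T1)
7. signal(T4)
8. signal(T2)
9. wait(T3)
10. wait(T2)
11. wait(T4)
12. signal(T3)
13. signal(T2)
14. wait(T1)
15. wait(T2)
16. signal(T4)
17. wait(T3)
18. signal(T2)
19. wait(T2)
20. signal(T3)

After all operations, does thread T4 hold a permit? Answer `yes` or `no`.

Step 1: wait(T3) -> count=1 queue=[] holders={T3}
Step 2: wait(T1) -> count=0 queue=[] holders={T1,T3}
Step 3: wait(T4) -> count=0 queue=[T4] holders={T1,T3}
Step 4: wait(T2) -> count=0 queue=[T4,T2] holders={T1,T3}
Step 5: signal(T3) -> count=0 queue=[T2] holders={T1,T4}
Step 6: signal(T1) -> count=0 queue=[] holders={T2,T4}
Step 7: signal(T4) -> count=1 queue=[] holders={T2}
Step 8: signal(T2) -> count=2 queue=[] holders={none}
Step 9: wait(T3) -> count=1 queue=[] holders={T3}
Step 10: wait(T2) -> count=0 queue=[] holders={T2,T3}
Step 11: wait(T4) -> count=0 queue=[T4] holders={T2,T3}
Step 12: signal(T3) -> count=0 queue=[] holders={T2,T4}
Step 13: signal(T2) -> count=1 queue=[] holders={T4}
Step 14: wait(T1) -> count=0 queue=[] holders={T1,T4}
Step 15: wait(T2) -> count=0 queue=[T2] holders={T1,T4}
Step 16: signal(T4) -> count=0 queue=[] holders={T1,T2}
Step 17: wait(T3) -> count=0 queue=[T3] holders={T1,T2}
Step 18: signal(T2) -> count=0 queue=[] holders={T1,T3}
Step 19: wait(T2) -> count=0 queue=[T2] holders={T1,T3}
Step 20: signal(T3) -> count=0 queue=[] holders={T1,T2}
Final holders: {T1,T2} -> T4 not in holders

Answer: no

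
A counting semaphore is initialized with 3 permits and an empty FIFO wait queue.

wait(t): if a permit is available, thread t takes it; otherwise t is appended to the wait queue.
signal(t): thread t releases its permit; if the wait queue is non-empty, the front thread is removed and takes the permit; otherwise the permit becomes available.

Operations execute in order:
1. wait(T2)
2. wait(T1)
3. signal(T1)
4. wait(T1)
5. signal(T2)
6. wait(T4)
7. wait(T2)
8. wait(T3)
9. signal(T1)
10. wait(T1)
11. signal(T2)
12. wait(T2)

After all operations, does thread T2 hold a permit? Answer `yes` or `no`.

Step 1: wait(T2) -> count=2 queue=[] holders={T2}
Step 2: wait(T1) -> count=1 queue=[] holders={T1,T2}
Step 3: signal(T1) -> count=2 queue=[] holders={T2}
Step 4: wait(T1) -> count=1 queue=[] holders={T1,T2}
Step 5: signal(T2) -> count=2 queue=[] holders={T1}
Step 6: wait(T4) -> count=1 queue=[] holders={T1,T4}
Step 7: wait(T2) -> count=0 queue=[] holders={T1,T2,T4}
Step 8: wait(T3) -> count=0 queue=[T3] holders={T1,T2,T4}
Step 9: signal(T1) -> count=0 queue=[] holders={T2,T3,T4}
Step 10: wait(T1) -> count=0 queue=[T1] holders={T2,T3,T4}
Step 11: signal(T2) -> count=0 queue=[] holders={T1,T3,T4}
Step 12: wait(T2) -> count=0 queue=[T2] holders={T1,T3,T4}
Final holders: {T1,T3,T4} -> T2 not in holders

Answer: no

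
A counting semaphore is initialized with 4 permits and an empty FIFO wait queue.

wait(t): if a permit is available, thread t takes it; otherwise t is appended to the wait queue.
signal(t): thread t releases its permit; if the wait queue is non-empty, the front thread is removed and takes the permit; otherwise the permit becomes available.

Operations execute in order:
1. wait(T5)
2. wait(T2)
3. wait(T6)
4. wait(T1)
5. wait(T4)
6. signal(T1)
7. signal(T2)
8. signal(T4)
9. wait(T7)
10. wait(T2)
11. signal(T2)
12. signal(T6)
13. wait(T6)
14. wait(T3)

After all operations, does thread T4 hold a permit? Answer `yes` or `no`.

Step 1: wait(T5) -> count=3 queue=[] holders={T5}
Step 2: wait(T2) -> count=2 queue=[] holders={T2,T5}
Step 3: wait(T6) -> count=1 queue=[] holders={T2,T5,T6}
Step 4: wait(T1) -> count=0 queue=[] holders={T1,T2,T5,T6}
Step 5: wait(T4) -> count=0 queue=[T4] holders={T1,T2,T5,T6}
Step 6: signal(T1) -> count=0 queue=[] holders={T2,T4,T5,T6}
Step 7: signal(T2) -> count=1 queue=[] holders={T4,T5,T6}
Step 8: signal(T4) -> count=2 queue=[] holders={T5,T6}
Step 9: wait(T7) -> count=1 queue=[] holders={T5,T6,T7}
Step 10: wait(T2) -> count=0 queue=[] holders={T2,T5,T6,T7}
Step 11: signal(T2) -> count=1 queue=[] holders={T5,T6,T7}
Step 12: signal(T6) -> count=2 queue=[] holders={T5,T7}
Step 13: wait(T6) -> count=1 queue=[] holders={T5,T6,T7}
Step 14: wait(T3) -> count=0 queue=[] holders={T3,T5,T6,T7}
Final holders: {T3,T5,T6,T7} -> T4 not in holders

Answer: no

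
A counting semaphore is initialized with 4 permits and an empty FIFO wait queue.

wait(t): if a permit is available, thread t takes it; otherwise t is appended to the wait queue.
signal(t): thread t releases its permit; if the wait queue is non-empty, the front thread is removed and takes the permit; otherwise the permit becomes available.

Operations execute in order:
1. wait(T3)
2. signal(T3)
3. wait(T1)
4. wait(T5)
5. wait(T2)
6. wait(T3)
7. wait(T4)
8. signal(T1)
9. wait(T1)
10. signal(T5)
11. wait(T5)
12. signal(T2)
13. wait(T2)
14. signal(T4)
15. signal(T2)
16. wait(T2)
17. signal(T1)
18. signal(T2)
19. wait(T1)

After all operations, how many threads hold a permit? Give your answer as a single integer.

Step 1: wait(T3) -> count=3 queue=[] holders={T3}
Step 2: signal(T3) -> count=4 queue=[] holders={none}
Step 3: wait(T1) -> count=3 queue=[] holders={T1}
Step 4: wait(T5) -> count=2 queue=[] holders={T1,T5}
Step 5: wait(T2) -> count=1 queue=[] holders={T1,T2,T5}
Step 6: wait(T3) -> count=0 queue=[] holders={T1,T2,T3,T5}
Step 7: wait(T4) -> count=0 queue=[T4] holders={T1,T2,T3,T5}
Step 8: signal(T1) -> count=0 queue=[] holders={T2,T3,T4,T5}
Step 9: wait(T1) -> count=0 queue=[T1] holders={T2,T3,T4,T5}
Step 10: signal(T5) -> count=0 queue=[] holders={T1,T2,T3,T4}
Step 11: wait(T5) -> count=0 queue=[T5] holders={T1,T2,T3,T4}
Step 12: signal(T2) -> count=0 queue=[] holders={T1,T3,T4,T5}
Step 13: wait(T2) -> count=0 queue=[T2] holders={T1,T3,T4,T5}
Step 14: signal(T4) -> count=0 queue=[] holders={T1,T2,T3,T5}
Step 15: signal(T2) -> count=1 queue=[] holders={T1,T3,T5}
Step 16: wait(T2) -> count=0 queue=[] holders={T1,T2,T3,T5}
Step 17: signal(T1) -> count=1 queue=[] holders={T2,T3,T5}
Step 18: signal(T2) -> count=2 queue=[] holders={T3,T5}
Step 19: wait(T1) -> count=1 queue=[] holders={T1,T3,T5}
Final holders: {T1,T3,T5} -> 3 thread(s)

Answer: 3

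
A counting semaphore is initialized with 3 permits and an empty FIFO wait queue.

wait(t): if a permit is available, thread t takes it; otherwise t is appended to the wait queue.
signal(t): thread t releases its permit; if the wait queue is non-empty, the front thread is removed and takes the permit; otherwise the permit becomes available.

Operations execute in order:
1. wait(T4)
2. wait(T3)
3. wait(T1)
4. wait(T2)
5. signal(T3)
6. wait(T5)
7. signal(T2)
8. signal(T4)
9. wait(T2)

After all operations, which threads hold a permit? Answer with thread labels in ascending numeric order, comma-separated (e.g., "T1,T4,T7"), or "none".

Step 1: wait(T4) -> count=2 queue=[] holders={T4}
Step 2: wait(T3) -> count=1 queue=[] holders={T3,T4}
Step 3: wait(T1) -> count=0 queue=[] holders={T1,T3,T4}
Step 4: wait(T2) -> count=0 queue=[T2] holders={T1,T3,T4}
Step 5: signal(T3) -> count=0 queue=[] holders={T1,T2,T4}
Step 6: wait(T5) -> count=0 queue=[T5] holders={T1,T2,T4}
Step 7: signal(T2) -> count=0 queue=[] holders={T1,T4,T5}
Step 8: signal(T4) -> count=1 queue=[] holders={T1,T5}
Step 9: wait(T2) -> count=0 queue=[] holders={T1,T2,T5}
Final holders: T1,T2,T5

Answer: T1,T2,T5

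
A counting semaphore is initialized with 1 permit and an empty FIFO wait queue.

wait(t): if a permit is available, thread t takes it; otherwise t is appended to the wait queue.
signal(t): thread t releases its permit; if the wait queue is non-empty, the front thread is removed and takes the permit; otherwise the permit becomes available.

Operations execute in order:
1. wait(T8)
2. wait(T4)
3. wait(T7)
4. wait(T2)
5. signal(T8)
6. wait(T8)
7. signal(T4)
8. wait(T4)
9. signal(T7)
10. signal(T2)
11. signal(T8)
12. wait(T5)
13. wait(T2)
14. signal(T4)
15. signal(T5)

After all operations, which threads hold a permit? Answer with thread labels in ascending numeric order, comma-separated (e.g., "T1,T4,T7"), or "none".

Step 1: wait(T8) -> count=0 queue=[] holders={T8}
Step 2: wait(T4) -> count=0 queue=[T4] holders={T8}
Step 3: wait(T7) -> count=0 queue=[T4,T7] holders={T8}
Step 4: wait(T2) -> count=0 queue=[T4,T7,T2] holders={T8}
Step 5: signal(T8) -> count=0 queue=[T7,T2] holders={T4}
Step 6: wait(T8) -> count=0 queue=[T7,T2,T8] holders={T4}
Step 7: signal(T4) -> count=0 queue=[T2,T8] holders={T7}
Step 8: wait(T4) -> count=0 queue=[T2,T8,T4] holders={T7}
Step 9: signal(T7) -> count=0 queue=[T8,T4] holders={T2}
Step 10: signal(T2) -> count=0 queue=[T4] holders={T8}
Step 11: signal(T8) -> count=0 queue=[] holders={T4}
Step 12: wait(T5) -> count=0 queue=[T5] holders={T4}
Step 13: wait(T2) -> count=0 queue=[T5,T2] holders={T4}
Step 14: signal(T4) -> count=0 queue=[T2] holders={T5}
Step 15: signal(T5) -> count=0 queue=[] holders={T2}
Final holders: T2

Answer: T2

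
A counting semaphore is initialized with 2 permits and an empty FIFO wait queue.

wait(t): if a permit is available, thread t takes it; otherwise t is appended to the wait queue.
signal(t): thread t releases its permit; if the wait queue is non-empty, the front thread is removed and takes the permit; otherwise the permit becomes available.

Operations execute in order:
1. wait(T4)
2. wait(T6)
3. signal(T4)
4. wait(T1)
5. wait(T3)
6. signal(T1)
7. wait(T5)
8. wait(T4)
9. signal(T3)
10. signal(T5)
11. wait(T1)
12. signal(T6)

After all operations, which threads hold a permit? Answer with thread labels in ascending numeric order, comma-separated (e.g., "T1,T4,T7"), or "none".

Answer: T1,T4

Derivation:
Step 1: wait(T4) -> count=1 queue=[] holders={T4}
Step 2: wait(T6) -> count=0 queue=[] holders={T4,T6}
Step 3: signal(T4) -> count=1 queue=[] holders={T6}
Step 4: wait(T1) -> count=0 queue=[] holders={T1,T6}
Step 5: wait(T3) -> count=0 queue=[T3] holders={T1,T6}
Step 6: signal(T1) -> count=0 queue=[] holders={T3,T6}
Step 7: wait(T5) -> count=0 queue=[T5] holders={T3,T6}
Step 8: wait(T4) -> count=0 queue=[T5,T4] holders={T3,T6}
Step 9: signal(T3) -> count=0 queue=[T4] holders={T5,T6}
Step 10: signal(T5) -> count=0 queue=[] holders={T4,T6}
Step 11: wait(T1) -> count=0 queue=[T1] holders={T4,T6}
Step 12: signal(T6) -> count=0 queue=[] holders={T1,T4}
Final holders: T1,T4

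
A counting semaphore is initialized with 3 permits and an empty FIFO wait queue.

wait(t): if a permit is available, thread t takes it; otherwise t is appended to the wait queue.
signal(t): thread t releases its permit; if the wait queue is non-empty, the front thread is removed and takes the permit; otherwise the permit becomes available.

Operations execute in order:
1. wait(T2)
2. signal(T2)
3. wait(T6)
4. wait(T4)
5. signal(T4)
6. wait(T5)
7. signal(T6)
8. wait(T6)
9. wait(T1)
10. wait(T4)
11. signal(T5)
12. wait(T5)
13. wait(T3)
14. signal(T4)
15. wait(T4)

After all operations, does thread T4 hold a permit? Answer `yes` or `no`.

Step 1: wait(T2) -> count=2 queue=[] holders={T2}
Step 2: signal(T2) -> count=3 queue=[] holders={none}
Step 3: wait(T6) -> count=2 queue=[] holders={T6}
Step 4: wait(T4) -> count=1 queue=[] holders={T4,T6}
Step 5: signal(T4) -> count=2 queue=[] holders={T6}
Step 6: wait(T5) -> count=1 queue=[] holders={T5,T6}
Step 7: signal(T6) -> count=2 queue=[] holders={T5}
Step 8: wait(T6) -> count=1 queue=[] holders={T5,T6}
Step 9: wait(T1) -> count=0 queue=[] holders={T1,T5,T6}
Step 10: wait(T4) -> count=0 queue=[T4] holders={T1,T5,T6}
Step 11: signal(T5) -> count=0 queue=[] holders={T1,T4,T6}
Step 12: wait(T5) -> count=0 queue=[T5] holders={T1,T4,T6}
Step 13: wait(T3) -> count=0 queue=[T5,T3] holders={T1,T4,T6}
Step 14: signal(T4) -> count=0 queue=[T3] holders={T1,T5,T6}
Step 15: wait(T4) -> count=0 queue=[T3,T4] holders={T1,T5,T6}
Final holders: {T1,T5,T6} -> T4 not in holders

Answer: no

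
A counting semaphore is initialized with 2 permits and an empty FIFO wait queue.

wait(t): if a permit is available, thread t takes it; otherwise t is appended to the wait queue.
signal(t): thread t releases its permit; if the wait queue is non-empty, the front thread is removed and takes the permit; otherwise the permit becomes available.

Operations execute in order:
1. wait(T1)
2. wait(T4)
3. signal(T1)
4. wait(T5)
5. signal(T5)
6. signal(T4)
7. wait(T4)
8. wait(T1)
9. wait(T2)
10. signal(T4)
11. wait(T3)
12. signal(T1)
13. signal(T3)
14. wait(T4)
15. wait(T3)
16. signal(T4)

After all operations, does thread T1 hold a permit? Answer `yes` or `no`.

Step 1: wait(T1) -> count=1 queue=[] holders={T1}
Step 2: wait(T4) -> count=0 queue=[] holders={T1,T4}
Step 3: signal(T1) -> count=1 queue=[] holders={T4}
Step 4: wait(T5) -> count=0 queue=[] holders={T4,T5}
Step 5: signal(T5) -> count=1 queue=[] holders={T4}
Step 6: signal(T4) -> count=2 queue=[] holders={none}
Step 7: wait(T4) -> count=1 queue=[] holders={T4}
Step 8: wait(T1) -> count=0 queue=[] holders={T1,T4}
Step 9: wait(T2) -> count=0 queue=[T2] holders={T1,T4}
Step 10: signal(T4) -> count=0 queue=[] holders={T1,T2}
Step 11: wait(T3) -> count=0 queue=[T3] holders={T1,T2}
Step 12: signal(T1) -> count=0 queue=[] holders={T2,T3}
Step 13: signal(T3) -> count=1 queue=[] holders={T2}
Step 14: wait(T4) -> count=0 queue=[] holders={T2,T4}
Step 15: wait(T3) -> count=0 queue=[T3] holders={T2,T4}
Step 16: signal(T4) -> count=0 queue=[] holders={T2,T3}
Final holders: {T2,T3} -> T1 not in holders

Answer: no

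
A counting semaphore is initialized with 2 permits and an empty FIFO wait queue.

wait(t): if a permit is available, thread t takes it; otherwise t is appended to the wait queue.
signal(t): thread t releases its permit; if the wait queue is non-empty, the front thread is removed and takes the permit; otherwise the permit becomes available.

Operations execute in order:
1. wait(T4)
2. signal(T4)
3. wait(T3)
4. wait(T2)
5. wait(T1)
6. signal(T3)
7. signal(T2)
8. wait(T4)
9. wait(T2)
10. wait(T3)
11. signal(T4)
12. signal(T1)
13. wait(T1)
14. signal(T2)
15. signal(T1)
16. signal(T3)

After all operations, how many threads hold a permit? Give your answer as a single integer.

Answer: 0

Derivation:
Step 1: wait(T4) -> count=1 queue=[] holders={T4}
Step 2: signal(T4) -> count=2 queue=[] holders={none}
Step 3: wait(T3) -> count=1 queue=[] holders={T3}
Step 4: wait(T2) -> count=0 queue=[] holders={T2,T3}
Step 5: wait(T1) -> count=0 queue=[T1] holders={T2,T3}
Step 6: signal(T3) -> count=0 queue=[] holders={T1,T2}
Step 7: signal(T2) -> count=1 queue=[] holders={T1}
Step 8: wait(T4) -> count=0 queue=[] holders={T1,T4}
Step 9: wait(T2) -> count=0 queue=[T2] holders={T1,T4}
Step 10: wait(T3) -> count=0 queue=[T2,T3] holders={T1,T4}
Step 11: signal(T4) -> count=0 queue=[T3] holders={T1,T2}
Step 12: signal(T1) -> count=0 queue=[] holders={T2,T3}
Step 13: wait(T1) -> count=0 queue=[T1] holders={T2,T3}
Step 14: signal(T2) -> count=0 queue=[] holders={T1,T3}
Step 15: signal(T1) -> count=1 queue=[] holders={T3}
Step 16: signal(T3) -> count=2 queue=[] holders={none}
Final holders: {none} -> 0 thread(s)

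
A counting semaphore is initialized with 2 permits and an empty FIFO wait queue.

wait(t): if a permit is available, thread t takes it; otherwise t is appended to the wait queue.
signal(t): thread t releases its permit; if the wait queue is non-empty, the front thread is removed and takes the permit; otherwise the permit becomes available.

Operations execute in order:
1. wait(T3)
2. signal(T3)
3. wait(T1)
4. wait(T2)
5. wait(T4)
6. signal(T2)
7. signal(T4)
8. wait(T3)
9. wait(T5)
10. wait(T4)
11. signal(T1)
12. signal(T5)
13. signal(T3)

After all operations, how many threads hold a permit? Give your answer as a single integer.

Answer: 1

Derivation:
Step 1: wait(T3) -> count=1 queue=[] holders={T3}
Step 2: signal(T3) -> count=2 queue=[] holders={none}
Step 3: wait(T1) -> count=1 queue=[] holders={T1}
Step 4: wait(T2) -> count=0 queue=[] holders={T1,T2}
Step 5: wait(T4) -> count=0 queue=[T4] holders={T1,T2}
Step 6: signal(T2) -> count=0 queue=[] holders={T1,T4}
Step 7: signal(T4) -> count=1 queue=[] holders={T1}
Step 8: wait(T3) -> count=0 queue=[] holders={T1,T3}
Step 9: wait(T5) -> count=0 queue=[T5] holders={T1,T3}
Step 10: wait(T4) -> count=0 queue=[T5,T4] holders={T1,T3}
Step 11: signal(T1) -> count=0 queue=[T4] holders={T3,T5}
Step 12: signal(T5) -> count=0 queue=[] holders={T3,T4}
Step 13: signal(T3) -> count=1 queue=[] holders={T4}
Final holders: {T4} -> 1 thread(s)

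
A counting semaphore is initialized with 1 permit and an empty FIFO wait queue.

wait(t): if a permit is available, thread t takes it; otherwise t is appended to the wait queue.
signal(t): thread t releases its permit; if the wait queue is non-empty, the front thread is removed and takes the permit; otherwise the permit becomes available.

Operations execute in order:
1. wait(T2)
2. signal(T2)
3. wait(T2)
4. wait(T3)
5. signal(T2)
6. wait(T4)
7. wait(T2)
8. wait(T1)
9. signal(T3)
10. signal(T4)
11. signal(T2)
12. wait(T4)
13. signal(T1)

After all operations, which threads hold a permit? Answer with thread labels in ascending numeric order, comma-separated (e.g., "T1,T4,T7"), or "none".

Answer: T4

Derivation:
Step 1: wait(T2) -> count=0 queue=[] holders={T2}
Step 2: signal(T2) -> count=1 queue=[] holders={none}
Step 3: wait(T2) -> count=0 queue=[] holders={T2}
Step 4: wait(T3) -> count=0 queue=[T3] holders={T2}
Step 5: signal(T2) -> count=0 queue=[] holders={T3}
Step 6: wait(T4) -> count=0 queue=[T4] holders={T3}
Step 7: wait(T2) -> count=0 queue=[T4,T2] holders={T3}
Step 8: wait(T1) -> count=0 queue=[T4,T2,T1] holders={T3}
Step 9: signal(T3) -> count=0 queue=[T2,T1] holders={T4}
Step 10: signal(T4) -> count=0 queue=[T1] holders={T2}
Step 11: signal(T2) -> count=0 queue=[] holders={T1}
Step 12: wait(T4) -> count=0 queue=[T4] holders={T1}
Step 13: signal(T1) -> count=0 queue=[] holders={T4}
Final holders: T4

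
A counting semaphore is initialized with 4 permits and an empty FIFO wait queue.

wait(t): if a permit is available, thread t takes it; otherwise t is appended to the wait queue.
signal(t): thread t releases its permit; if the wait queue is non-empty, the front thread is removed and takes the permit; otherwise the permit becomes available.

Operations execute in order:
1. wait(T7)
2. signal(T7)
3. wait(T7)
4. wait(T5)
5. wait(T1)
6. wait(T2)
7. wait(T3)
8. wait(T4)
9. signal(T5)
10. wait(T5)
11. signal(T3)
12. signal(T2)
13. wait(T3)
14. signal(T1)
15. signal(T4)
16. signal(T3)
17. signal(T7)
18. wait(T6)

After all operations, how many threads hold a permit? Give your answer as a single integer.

Answer: 2

Derivation:
Step 1: wait(T7) -> count=3 queue=[] holders={T7}
Step 2: signal(T7) -> count=4 queue=[] holders={none}
Step 3: wait(T7) -> count=3 queue=[] holders={T7}
Step 4: wait(T5) -> count=2 queue=[] holders={T5,T7}
Step 5: wait(T1) -> count=1 queue=[] holders={T1,T5,T7}
Step 6: wait(T2) -> count=0 queue=[] holders={T1,T2,T5,T7}
Step 7: wait(T3) -> count=0 queue=[T3] holders={T1,T2,T5,T7}
Step 8: wait(T4) -> count=0 queue=[T3,T4] holders={T1,T2,T5,T7}
Step 9: signal(T5) -> count=0 queue=[T4] holders={T1,T2,T3,T7}
Step 10: wait(T5) -> count=0 queue=[T4,T5] holders={T1,T2,T3,T7}
Step 11: signal(T3) -> count=0 queue=[T5] holders={T1,T2,T4,T7}
Step 12: signal(T2) -> count=0 queue=[] holders={T1,T4,T5,T7}
Step 13: wait(T3) -> count=0 queue=[T3] holders={T1,T4,T5,T7}
Step 14: signal(T1) -> count=0 queue=[] holders={T3,T4,T5,T7}
Step 15: signal(T4) -> count=1 queue=[] holders={T3,T5,T7}
Step 16: signal(T3) -> count=2 queue=[] holders={T5,T7}
Step 17: signal(T7) -> count=3 queue=[] holders={T5}
Step 18: wait(T6) -> count=2 queue=[] holders={T5,T6}
Final holders: {T5,T6} -> 2 thread(s)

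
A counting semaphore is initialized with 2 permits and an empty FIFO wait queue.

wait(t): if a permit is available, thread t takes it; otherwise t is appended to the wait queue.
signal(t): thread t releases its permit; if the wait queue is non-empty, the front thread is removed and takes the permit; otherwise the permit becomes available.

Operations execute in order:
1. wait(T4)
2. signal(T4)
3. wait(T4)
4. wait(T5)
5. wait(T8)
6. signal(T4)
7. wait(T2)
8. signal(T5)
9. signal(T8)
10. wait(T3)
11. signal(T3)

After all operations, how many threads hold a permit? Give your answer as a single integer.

Answer: 1

Derivation:
Step 1: wait(T4) -> count=1 queue=[] holders={T4}
Step 2: signal(T4) -> count=2 queue=[] holders={none}
Step 3: wait(T4) -> count=1 queue=[] holders={T4}
Step 4: wait(T5) -> count=0 queue=[] holders={T4,T5}
Step 5: wait(T8) -> count=0 queue=[T8] holders={T4,T5}
Step 6: signal(T4) -> count=0 queue=[] holders={T5,T8}
Step 7: wait(T2) -> count=0 queue=[T2] holders={T5,T8}
Step 8: signal(T5) -> count=0 queue=[] holders={T2,T8}
Step 9: signal(T8) -> count=1 queue=[] holders={T2}
Step 10: wait(T3) -> count=0 queue=[] holders={T2,T3}
Step 11: signal(T3) -> count=1 queue=[] holders={T2}
Final holders: {T2} -> 1 thread(s)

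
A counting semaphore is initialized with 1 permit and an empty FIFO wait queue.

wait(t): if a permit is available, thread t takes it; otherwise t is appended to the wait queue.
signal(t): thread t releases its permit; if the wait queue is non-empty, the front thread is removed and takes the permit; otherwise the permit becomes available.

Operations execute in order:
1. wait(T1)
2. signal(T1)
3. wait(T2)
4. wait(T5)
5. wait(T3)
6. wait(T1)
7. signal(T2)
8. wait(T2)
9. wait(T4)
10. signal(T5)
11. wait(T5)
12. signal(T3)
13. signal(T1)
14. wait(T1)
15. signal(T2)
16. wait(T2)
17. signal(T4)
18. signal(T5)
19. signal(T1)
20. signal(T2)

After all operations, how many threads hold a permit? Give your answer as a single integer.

Step 1: wait(T1) -> count=0 queue=[] holders={T1}
Step 2: signal(T1) -> count=1 queue=[] holders={none}
Step 3: wait(T2) -> count=0 queue=[] holders={T2}
Step 4: wait(T5) -> count=0 queue=[T5] holders={T2}
Step 5: wait(T3) -> count=0 queue=[T5,T3] holders={T2}
Step 6: wait(T1) -> count=0 queue=[T5,T3,T1] holders={T2}
Step 7: signal(T2) -> count=0 queue=[T3,T1] holders={T5}
Step 8: wait(T2) -> count=0 queue=[T3,T1,T2] holders={T5}
Step 9: wait(T4) -> count=0 queue=[T3,T1,T2,T4] holders={T5}
Step 10: signal(T5) -> count=0 queue=[T1,T2,T4] holders={T3}
Step 11: wait(T5) -> count=0 queue=[T1,T2,T4,T5] holders={T3}
Step 12: signal(T3) -> count=0 queue=[T2,T4,T5] holders={T1}
Step 13: signal(T1) -> count=0 queue=[T4,T5] holders={T2}
Step 14: wait(T1) -> count=0 queue=[T4,T5,T1] holders={T2}
Step 15: signal(T2) -> count=0 queue=[T5,T1] holders={T4}
Step 16: wait(T2) -> count=0 queue=[T5,T1,T2] holders={T4}
Step 17: signal(T4) -> count=0 queue=[T1,T2] holders={T5}
Step 18: signal(T5) -> count=0 queue=[T2] holders={T1}
Step 19: signal(T1) -> count=0 queue=[] holders={T2}
Step 20: signal(T2) -> count=1 queue=[] holders={none}
Final holders: {none} -> 0 thread(s)

Answer: 0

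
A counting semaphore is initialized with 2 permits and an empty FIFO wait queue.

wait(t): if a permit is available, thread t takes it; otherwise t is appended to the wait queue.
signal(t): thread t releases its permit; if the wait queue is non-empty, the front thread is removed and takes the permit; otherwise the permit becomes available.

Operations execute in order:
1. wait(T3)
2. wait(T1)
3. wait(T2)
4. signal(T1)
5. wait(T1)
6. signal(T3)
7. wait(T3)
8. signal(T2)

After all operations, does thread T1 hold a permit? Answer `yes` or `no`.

Answer: yes

Derivation:
Step 1: wait(T3) -> count=1 queue=[] holders={T3}
Step 2: wait(T1) -> count=0 queue=[] holders={T1,T3}
Step 3: wait(T2) -> count=0 queue=[T2] holders={T1,T3}
Step 4: signal(T1) -> count=0 queue=[] holders={T2,T3}
Step 5: wait(T1) -> count=0 queue=[T1] holders={T2,T3}
Step 6: signal(T3) -> count=0 queue=[] holders={T1,T2}
Step 7: wait(T3) -> count=0 queue=[T3] holders={T1,T2}
Step 8: signal(T2) -> count=0 queue=[] holders={T1,T3}
Final holders: {T1,T3} -> T1 in holders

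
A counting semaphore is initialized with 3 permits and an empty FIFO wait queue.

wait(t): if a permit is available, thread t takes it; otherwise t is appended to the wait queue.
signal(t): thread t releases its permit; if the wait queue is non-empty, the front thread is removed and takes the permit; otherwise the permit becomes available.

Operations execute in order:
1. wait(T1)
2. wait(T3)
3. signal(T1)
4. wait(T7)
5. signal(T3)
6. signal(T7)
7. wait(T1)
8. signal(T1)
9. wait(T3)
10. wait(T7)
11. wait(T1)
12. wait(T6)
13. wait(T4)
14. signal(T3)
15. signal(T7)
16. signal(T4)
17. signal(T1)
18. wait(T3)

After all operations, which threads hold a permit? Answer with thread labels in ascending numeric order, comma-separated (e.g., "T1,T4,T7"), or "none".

Answer: T3,T6

Derivation:
Step 1: wait(T1) -> count=2 queue=[] holders={T1}
Step 2: wait(T3) -> count=1 queue=[] holders={T1,T3}
Step 3: signal(T1) -> count=2 queue=[] holders={T3}
Step 4: wait(T7) -> count=1 queue=[] holders={T3,T7}
Step 5: signal(T3) -> count=2 queue=[] holders={T7}
Step 6: signal(T7) -> count=3 queue=[] holders={none}
Step 7: wait(T1) -> count=2 queue=[] holders={T1}
Step 8: signal(T1) -> count=3 queue=[] holders={none}
Step 9: wait(T3) -> count=2 queue=[] holders={T3}
Step 10: wait(T7) -> count=1 queue=[] holders={T3,T7}
Step 11: wait(T1) -> count=0 queue=[] holders={T1,T3,T7}
Step 12: wait(T6) -> count=0 queue=[T6] holders={T1,T3,T7}
Step 13: wait(T4) -> count=0 queue=[T6,T4] holders={T1,T3,T7}
Step 14: signal(T3) -> count=0 queue=[T4] holders={T1,T6,T7}
Step 15: signal(T7) -> count=0 queue=[] holders={T1,T4,T6}
Step 16: signal(T4) -> count=1 queue=[] holders={T1,T6}
Step 17: signal(T1) -> count=2 queue=[] holders={T6}
Step 18: wait(T3) -> count=1 queue=[] holders={T3,T6}
Final holders: T3,T6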